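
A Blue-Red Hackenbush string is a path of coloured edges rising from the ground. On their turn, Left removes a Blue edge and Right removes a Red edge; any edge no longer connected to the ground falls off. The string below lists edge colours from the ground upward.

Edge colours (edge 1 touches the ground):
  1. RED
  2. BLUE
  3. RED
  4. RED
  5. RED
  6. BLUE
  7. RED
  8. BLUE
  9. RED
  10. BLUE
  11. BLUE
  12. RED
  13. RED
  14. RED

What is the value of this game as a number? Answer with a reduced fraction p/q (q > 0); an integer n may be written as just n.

v(R) = {  | 0 } -> -1
v(RB) = { -1 | 0 } -> -1/2
v(RBR) = { -1 | -1/2; 0 } -> -3/4
v(RBRR) = { -1 | -3/4; -1/2; 0 } -> -7/8
v(RBRRR) = { -1 | -7/8; -3/4; -1/2; 0 } -> -15/16
v(RBRRRB) = { -1; -15/16 | -7/8; -3/4; -1/2; 0 } -> -29/32
v(RBRRRBR) = { -1; -15/16 | -29/32; -7/8; -3/4; -1/2; 0 } -> -59/64
v(RBRRRBRB) = { -1; -15/16; -59/64 | -29/32; -7/8; -3/4; -1/2; 0 } -> -117/128
v(RBRRRBRBR) = { -1; -15/16; -59/64 | -117/128; -29/32; -7/8; -3/4; -1/2; 0 } -> -235/256
v(RBRRRBRBRB) = { -1; -15/16; -59/64; -235/256 | -117/128; -29/32; -7/8; -3/4; -1/2; 0 } -> -469/512
v(RBRRRBRBRBB) = { -1; -15/16; -59/64; -235/256; -469/512 | -117/128; -29/32; -7/8; -3/4; -1/2; 0 } -> -937/1024
v(RBRRRBRBRBBR) = { -1; -15/16; -59/64; -235/256; -469/512 | -937/1024; -117/128; -29/32; -7/8; -3/4; -1/2; 0 } -> -1875/2048
v(RBRRRBRBRBBRR) = { -1; -15/16; -59/64; -235/256; -469/512 | -1875/2048; -937/1024; -117/128; -29/32; -7/8; -3/4; -1/2; 0 } -> -3751/4096
v(RBRRRBRBRBBRRR) = { -1; -15/16; -59/64; -235/256; -469/512 | -3751/4096; -1875/2048; -937/1024; -117/128; -29/32; -7/8; -3/4; -1/2; 0 } -> -7503/8192

-7503/8192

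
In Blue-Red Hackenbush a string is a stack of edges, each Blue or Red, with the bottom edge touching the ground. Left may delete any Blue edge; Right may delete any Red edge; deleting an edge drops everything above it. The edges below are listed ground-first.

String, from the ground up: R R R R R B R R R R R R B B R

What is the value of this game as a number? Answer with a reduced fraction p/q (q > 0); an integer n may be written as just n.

-5107/1024

R: Left { none }, Right { 0 } so simplest -1
RR: Left { none }, Right { -1, 0 } so simplest -2
RRR: Left { none }, Right { -2, -1, 0 } so simplest -3
RRRR: Left { none }, Right { -3, -2, -1, 0 } so simplest -4
RRRRR: Left { none }, Right { -4, -3, -2, -1, 0 } so simplest -5
RRRRRB: Left { -5 }, Right { -4, -3, -2, -1, 0 } so simplest -9/2
RRRRRBR: Left { -5 }, Right { -9/2, -4, -3, -2, -1, 0 } so simplest -19/4
RRRRRBRR: Left { -5 }, Right { -19/4, -9/2, -4, -3, -2, -1, 0 } so simplest -39/8
RRRRRBRRR: Left { -5 }, Right { -39/8, -19/4, -9/2, -4, -3, -2, -1, 0 } so simplest -79/16
RRRRRBRRRR: Left { -5 }, Right { -79/16, -39/8, -19/4, -9/2, -4, -3, -2, -1, 0 } so simplest -159/32
RRRRRBRRRRR: Left { -5 }, Right { -159/32, -79/16, -39/8, -19/4, -9/2, -4, -3, -2, -1, 0 } so simplest -319/64
RRRRRBRRRRRR: Left { -5 }, Right { -319/64, -159/32, -79/16, -39/8, -19/4, -9/2, -4, -3, -2, -1, 0 } so simplest -639/128
RRRRRBRRRRRRB: Left { -5, -639/128 }, Right { -319/64, -159/32, -79/16, -39/8, -19/4, -9/2, -4, -3, -2, -1, 0 } so simplest -1277/256
RRRRRBRRRRRRBB: Left { -5, -639/128, -1277/256 }, Right { -319/64, -159/32, -79/16, -39/8, -19/4, -9/2, -4, -3, -2, -1, 0 } so simplest -2553/512
RRRRRBRRRRRRBBR: Left { -5, -639/128, -1277/256 }, Right { -2553/512, -319/64, -159/32, -79/16, -39/8, -19/4, -9/2, -4, -3, -2, -1, 0 } so simplest -5107/1024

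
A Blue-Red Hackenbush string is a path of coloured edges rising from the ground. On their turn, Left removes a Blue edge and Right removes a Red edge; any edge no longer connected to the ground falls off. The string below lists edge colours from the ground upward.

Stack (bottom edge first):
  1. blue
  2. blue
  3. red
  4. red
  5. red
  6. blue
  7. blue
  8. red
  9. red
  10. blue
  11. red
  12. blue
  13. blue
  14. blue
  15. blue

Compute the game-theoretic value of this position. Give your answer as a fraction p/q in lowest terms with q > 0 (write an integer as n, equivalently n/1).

Recurse on prefixes of the 15-edge string blue blue red red red blue blue red red blue red blue blue blue blue:
val_1 [b]  L=[0]  R=[]  -> 1
val_2 [bb]  L=[0, 1]  R=[]  -> 2
val_3 [bbr]  L=[0, 1]  R=[2]  -> 3/2
val_4 [bbrr]  L=[0, 1]  R=[3/2, 2]  -> 5/4
val_5 [bbrrr]  L=[0, 1]  R=[5/4, 3/2, 2]  -> 9/8
val_6 [bbrrrb]  L=[0, 1, 9/8]  R=[5/4, 3/2, 2]  -> 19/16
val_7 [bbrrrbb]  L=[0, 1, 9/8, 19/16]  R=[5/4, 3/2, 2]  -> 39/32
val_8 [bbrrrbbr]  L=[0, 1, 9/8, 19/16]  R=[39/32, 5/4, 3/2, 2]  -> 77/64
val_9 [bbrrrbbrr]  L=[0, 1, 9/8, 19/16]  R=[77/64, 39/32, 5/4, 3/2, 2]  -> 153/128
val_10 [bbrrrbbrrb]  L=[0, 1, 9/8, 19/16, 153/128]  R=[77/64, 39/32, 5/4, 3/2, 2]  -> 307/256
val_11 [bbrrrbbrrbr]  L=[0, 1, 9/8, 19/16, 153/128]  R=[307/256, 77/64, 39/32, 5/4, 3/2, 2]  -> 613/512
val_12 [bbrrrbbrrbrb]  L=[0, 1, 9/8, 19/16, 153/128, 613/512]  R=[307/256, 77/64, 39/32, 5/4, 3/2, 2]  -> 1227/1024
val_13 [bbrrrbbrrbrbb]  L=[0, 1, 9/8, 19/16, 153/128, 613/512, 1227/1024]  R=[307/256, 77/64, 39/32, 5/4, 3/2, 2]  -> 2455/2048
val_14 [bbrrrbbrrbrbbb]  L=[0, 1, 9/8, 19/16, 153/128, 613/512, 1227/1024, 2455/2048]  R=[307/256, 77/64, 39/32, 5/4, 3/2, 2]  -> 4911/4096
val_15 [bbrrrbbrrbrbbbb]  L=[0, 1, 9/8, 19/16, 153/128, 613/512, 1227/1024, 2455/2048, 4911/4096]  R=[307/256, 77/64, 39/32, 5/4, 3/2, 2]  -> 9823/8192

9823/8192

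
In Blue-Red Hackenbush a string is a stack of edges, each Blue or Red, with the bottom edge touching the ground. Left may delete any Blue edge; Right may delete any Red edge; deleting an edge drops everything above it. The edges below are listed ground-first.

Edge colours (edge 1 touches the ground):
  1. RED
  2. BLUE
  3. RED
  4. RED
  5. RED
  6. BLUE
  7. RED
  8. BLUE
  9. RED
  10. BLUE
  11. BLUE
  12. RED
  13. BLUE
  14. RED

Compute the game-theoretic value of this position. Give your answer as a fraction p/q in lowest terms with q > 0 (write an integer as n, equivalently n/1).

edge 1 of 14 (RED): { ∅ | 0 } so -1
edge 2 of 14 (BLUE): { -1 | 0 } so -1/2
edge 3 of 14 (RED): { -1 | -1/2, 0 } so -3/4
edge 4 of 14 (RED): { -1 | -3/4, -1/2, 0 } so -7/8
edge 5 of 14 (RED): { -1 | -7/8, -3/4, -1/2, 0 } so -15/16
edge 6 of 14 (BLUE): { -1, -15/16 | -7/8, -3/4, -1/2, 0 } so -29/32
edge 7 of 14 (RED): { -1, -15/16 | -29/32, -7/8, -3/4, -1/2, 0 } so -59/64
edge 8 of 14 (BLUE): { -1, -15/16, -59/64 | -29/32, -7/8, -3/4, -1/2, 0 } so -117/128
edge 9 of 14 (RED): { -1, -15/16, -59/64 | -117/128, -29/32, -7/8, -3/4, -1/2, 0 } so -235/256
edge 10 of 14 (BLUE): { -1, -15/16, -59/64, -235/256 | -117/128, -29/32, -7/8, -3/4, -1/2, 0 } so -469/512
edge 11 of 14 (BLUE): { -1, -15/16, -59/64, -235/256, -469/512 | -117/128, -29/32, -7/8, -3/4, -1/2, 0 } so -937/1024
edge 12 of 14 (RED): { -1, -15/16, -59/64, -235/256, -469/512 | -937/1024, -117/128, -29/32, -7/8, -3/4, -1/2, 0 } so -1875/2048
edge 13 of 14 (BLUE): { -1, -15/16, -59/64, -235/256, -469/512, -1875/2048 | -937/1024, -117/128, -29/32, -7/8, -3/4, -1/2, 0 } so -3749/4096
edge 14 of 14 (RED): { -1, -15/16, -59/64, -235/256, -469/512, -1875/2048 | -3749/4096, -937/1024, -117/128, -29/32, -7/8, -3/4, -1/2, 0 } so -7499/8192

-7499/8192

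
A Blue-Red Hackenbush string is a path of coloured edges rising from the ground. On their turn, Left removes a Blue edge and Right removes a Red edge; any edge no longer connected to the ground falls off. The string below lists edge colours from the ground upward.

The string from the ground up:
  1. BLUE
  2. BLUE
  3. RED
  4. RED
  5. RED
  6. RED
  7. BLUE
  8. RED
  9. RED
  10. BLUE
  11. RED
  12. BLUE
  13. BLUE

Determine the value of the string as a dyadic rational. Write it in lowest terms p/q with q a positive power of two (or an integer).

2199/2048

B: Left { 0 }, Right { (no moves) } -> simplest 1
BB: Left { 0 1 }, Right { (no moves) } -> simplest 2
BBR: Left { 0 1 }, Right { 2 } -> simplest 3/2
BBRR: Left { 0 1 }, Right { 3/2 2 } -> simplest 5/4
BBRRR: Left { 0 1 }, Right { 5/4 3/2 2 } -> simplest 9/8
BBRRRR: Left { 0 1 }, Right { 9/8 5/4 3/2 2 } -> simplest 17/16
BBRRRRB: Left { 0 1 17/16 }, Right { 9/8 5/4 3/2 2 } -> simplest 35/32
BBRRRRBR: Left { 0 1 17/16 }, Right { 35/32 9/8 5/4 3/2 2 } -> simplest 69/64
BBRRRRBRR: Left { 0 1 17/16 }, Right { 69/64 35/32 9/8 5/4 3/2 2 } -> simplest 137/128
BBRRRRBRRB: Left { 0 1 17/16 137/128 }, Right { 69/64 35/32 9/8 5/4 3/2 2 } -> simplest 275/256
BBRRRRBRRBR: Left { 0 1 17/16 137/128 }, Right { 275/256 69/64 35/32 9/8 5/4 3/2 2 } -> simplest 549/512
BBRRRRBRRBRB: Left { 0 1 17/16 137/128 549/512 }, Right { 275/256 69/64 35/32 9/8 5/4 3/2 2 } -> simplest 1099/1024
BBRRRRBRRBRBB: Left { 0 1 17/16 137/128 549/512 1099/1024 }, Right { 275/256 69/64 35/32 9/8 5/4 3/2 2 } -> simplest 2199/2048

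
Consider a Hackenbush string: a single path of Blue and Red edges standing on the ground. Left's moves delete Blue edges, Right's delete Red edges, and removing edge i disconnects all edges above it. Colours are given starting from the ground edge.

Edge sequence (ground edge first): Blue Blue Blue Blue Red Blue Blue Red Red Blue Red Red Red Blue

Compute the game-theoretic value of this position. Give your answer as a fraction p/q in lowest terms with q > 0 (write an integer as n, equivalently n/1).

Build v(s[:k]) for k = 1..14, string s = Blue Blue Blue Blue Red Blue Blue Red Red Blue Red Red Red Blue.
1 of 14 · B · max L 0 · min R +∞ = 1
2 of 14 · BB · max L 1 · min R +∞ = 2
3 of 14 · BBB · max L 2 · min R +∞ = 3
4 of 14 · BBBB · max L 3 · min R +∞ = 4
5 of 14 · BBBBR · max L 3 · min R 4 = 7/2
6 of 14 · BBBBRB · max L 7/2 · min R 4 = 15/4
7 of 14 · BBBBRBB · max L 15/4 · min R 4 = 31/8
8 of 14 · BBBBRBBR · max L 15/4 · min R 31/8 = 61/16
9 of 14 · BBBBRBBRR · max L 15/4 · min R 61/16 = 121/32
10 of 14 · BBBBRBBRRB · max L 121/32 · min R 61/16 = 243/64
11 of 14 · BBBBRBBRRBR · max L 121/32 · min R 243/64 = 485/128
12 of 14 · BBBBRBBRRBRR · max L 121/32 · min R 485/128 = 969/256
13 of 14 · BBBBRBBRRBRRR · max L 121/32 · min R 969/256 = 1937/512
14 of 14 · BBBBRBBRRBRRRB · max L 1937/512 · min R 969/256 = 3875/1024

3875/1024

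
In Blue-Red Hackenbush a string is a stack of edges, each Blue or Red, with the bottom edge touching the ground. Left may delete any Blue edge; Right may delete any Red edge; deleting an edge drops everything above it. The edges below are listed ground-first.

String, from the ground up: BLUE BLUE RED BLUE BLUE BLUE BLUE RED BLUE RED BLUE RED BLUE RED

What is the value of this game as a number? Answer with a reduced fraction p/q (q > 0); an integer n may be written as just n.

value_1 [B]  L=[0]  R=[·]  → 1
value_2 [BB]  L=[0, 1]  R=[·]  → 2
value_3 [BBR]  L=[0, 1]  R=[2]  → 3/2
value_4 [BBRB]  L=[0, 1, 3/2]  R=[2]  → 7/4
value_5 [BBRBB]  L=[0, 1, 3/2, 7/4]  R=[2]  → 15/8
value_6 [BBRBBB]  L=[0, 1, 3/2, 7/4, 15/8]  R=[2]  → 31/16
value_7 [BBRBBBB]  L=[0, 1, 3/2, 7/4, 15/8, 31/16]  R=[2]  → 63/32
value_8 [BBRBBBBR]  L=[0, 1, 3/2, 7/4, 15/8, 31/16]  R=[63/32, 2]  → 125/64
value_9 [BBRBBBBRB]  L=[0, 1, 3/2, 7/4, 15/8, 31/16, 125/64]  R=[63/32, 2]  → 251/128
value_10 [BBRBBBBRBR]  L=[0, 1, 3/2, 7/4, 15/8, 31/16, 125/64]  R=[251/128, 63/32, 2]  → 501/256
value_11 [BBRBBBBRBRB]  L=[0, 1, 3/2, 7/4, 15/8, 31/16, 125/64, 501/256]  R=[251/128, 63/32, 2]  → 1003/512
value_12 [BBRBBBBRBRBR]  L=[0, 1, 3/2, 7/4, 15/8, 31/16, 125/64, 501/256]  R=[1003/512, 251/128, 63/32, 2]  → 2005/1024
value_13 [BBRBBBBRBRBRB]  L=[0, 1, 3/2, 7/4, 15/8, 31/16, 125/64, 501/256, 2005/1024]  R=[1003/512, 251/128, 63/32, 2]  → 4011/2048
value_14 [BBRBBBBRBRBRBR]  L=[0, 1, 3/2, 7/4, 15/8, 31/16, 125/64, 501/256, 2005/1024]  R=[4011/2048, 1003/512, 251/128, 63/32, 2]  → 8021/4096

8021/4096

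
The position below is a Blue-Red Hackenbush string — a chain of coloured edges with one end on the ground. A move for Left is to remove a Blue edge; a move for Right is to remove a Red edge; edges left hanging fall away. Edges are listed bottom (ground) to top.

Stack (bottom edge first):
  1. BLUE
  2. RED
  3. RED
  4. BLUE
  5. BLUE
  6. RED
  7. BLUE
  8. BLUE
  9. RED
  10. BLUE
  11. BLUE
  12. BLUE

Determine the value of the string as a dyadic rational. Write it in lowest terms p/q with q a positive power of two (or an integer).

879/2048

1 of 12 · B · max L 0 · min R +∞ ⇒ 1
2 of 12 · BR · max L 0 · min R 1 ⇒ 1/2
3 of 12 · BRR · max L 0 · min R 1/2 ⇒ 1/4
4 of 12 · BRRB · max L 1/4 · min R 1/2 ⇒ 3/8
5 of 12 · BRRBB · max L 3/8 · min R 1/2 ⇒ 7/16
6 of 12 · BRRBBR · max L 3/8 · min R 7/16 ⇒ 13/32
7 of 12 · BRRBBRB · max L 13/32 · min R 7/16 ⇒ 27/64
8 of 12 · BRRBBRBB · max L 27/64 · min R 7/16 ⇒ 55/128
9 of 12 · BRRBBRBBR · max L 27/64 · min R 55/128 ⇒ 109/256
10 of 12 · BRRBBRBBRB · max L 109/256 · min R 55/128 ⇒ 219/512
11 of 12 · BRRBBRBBRBB · max L 219/512 · min R 55/128 ⇒ 439/1024
12 of 12 · BRRBBRBBRBBB · max L 439/1024 · min R 55/128 ⇒ 879/2048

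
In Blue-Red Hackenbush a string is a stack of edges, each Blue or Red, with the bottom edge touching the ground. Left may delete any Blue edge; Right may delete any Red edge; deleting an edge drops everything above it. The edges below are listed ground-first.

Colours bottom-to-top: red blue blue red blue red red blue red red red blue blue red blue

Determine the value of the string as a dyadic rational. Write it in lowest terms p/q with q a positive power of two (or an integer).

r: Left {  }, Right { 0 } = simplest -1
rb: Left { -1 }, Right { 0 } = simplest -1/2
rbb: Left { -1; -1/2 }, Right { 0 } = simplest -1/4
rbbr: Left { -1; -1/2 }, Right { -1/4; 0 } = simplest -3/8
rbbrb: Left { -1; -1/2; -3/8 }, Right { -1/4; 0 } = simplest -5/16
rbbrbr: Left { -1; -1/2; -3/8 }, Right { -5/16; -1/4; 0 } = simplest -11/32
rbbrbrr: Left { -1; -1/2; -3/8 }, Right { -11/32; -5/16; -1/4; 0 } = simplest -23/64
rbbrbrrb: Left { -1; -1/2; -3/8; -23/64 }, Right { -11/32; -5/16; -1/4; 0 } = simplest -45/128
rbbrbrrbr: Left { -1; -1/2; -3/8; -23/64 }, Right { -45/128; -11/32; -5/16; -1/4; 0 } = simplest -91/256
rbbrbrrbrr: Left { -1; -1/2; -3/8; -23/64 }, Right { -91/256; -45/128; -11/32; -5/16; -1/4; 0 } = simplest -183/512
rbbrbrrbrrr: Left { -1; -1/2; -3/8; -23/64 }, Right { -183/512; -91/256; -45/128; -11/32; -5/16; -1/4; 0 } = simplest -367/1024
rbbrbrrbrrrb: Left { -1; -1/2; -3/8; -23/64; -367/1024 }, Right { -183/512; -91/256; -45/128; -11/32; -5/16; -1/4; 0 } = simplest -733/2048
rbbrbrrbrrrbb: Left { -1; -1/2; -3/8; -23/64; -367/1024; -733/2048 }, Right { -183/512; -91/256; -45/128; -11/32; -5/16; -1/4; 0 } = simplest -1465/4096
rbbrbrrbrrrbbr: Left { -1; -1/2; -3/8; -23/64; -367/1024; -733/2048 }, Right { -1465/4096; -183/512; -91/256; -45/128; -11/32; -5/16; -1/4; 0 } = simplest -2931/8192
rbbrbrrbrrrbbrb: Left { -1; -1/2; -3/8; -23/64; -367/1024; -733/2048; -2931/8192 }, Right { -1465/4096; -183/512; -91/256; -45/128; -11/32; -5/16; -1/4; 0 } = simplest -5861/16384

-5861/16384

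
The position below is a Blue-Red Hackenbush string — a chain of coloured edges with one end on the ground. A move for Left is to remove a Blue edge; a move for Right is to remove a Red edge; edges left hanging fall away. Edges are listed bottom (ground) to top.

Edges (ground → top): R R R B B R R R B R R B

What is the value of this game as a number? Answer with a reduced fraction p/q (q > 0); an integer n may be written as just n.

value(R) = {  | 0 } => -1
value(RR) = {  | -1,0 } => -2
value(RRR) = {  | -2,-1,0 } => -3
value(RRRB) = { -3 | -2,-1,0 } => -5/2
value(RRRBB) = { -3,-5/2 | -2,-1,0 } => -9/4
value(RRRBBR) = { -3,-5/2 | -9/4,-2,-1,0 } => -19/8
value(RRRBBRR) = { -3,-5/2 | -19/8,-9/4,-2,-1,0 } => -39/16
value(RRRBBRRR) = { -3,-5/2 | -39/16,-19/8,-9/4,-2,-1,0 } => -79/32
value(RRRBBRRRB) = { -3,-5/2,-79/32 | -39/16,-19/8,-9/4,-2,-1,0 } => -157/64
value(RRRBBRRRBR) = { -3,-5/2,-79/32 | -157/64,-39/16,-19/8,-9/4,-2,-1,0 } => -315/128
value(RRRBBRRRBRR) = { -3,-5/2,-79/32 | -315/128,-157/64,-39/16,-19/8,-9/4,-2,-1,0 } => -631/256
value(RRRBBRRRBRRB) = { -3,-5/2,-79/32,-631/256 | -315/128,-157/64,-39/16,-19/8,-9/4,-2,-1,0 } => -1261/512

-1261/512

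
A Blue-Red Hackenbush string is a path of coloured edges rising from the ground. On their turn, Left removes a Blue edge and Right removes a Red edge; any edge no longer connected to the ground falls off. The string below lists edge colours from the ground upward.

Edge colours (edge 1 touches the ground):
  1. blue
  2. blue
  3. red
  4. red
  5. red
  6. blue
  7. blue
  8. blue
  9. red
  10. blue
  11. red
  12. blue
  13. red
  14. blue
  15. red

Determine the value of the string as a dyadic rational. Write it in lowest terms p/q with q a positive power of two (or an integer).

1 of 15 · b · max L 0 · min R +∞ gives 1
2 of 15 · bb · max L 1 · min R +∞ gives 2
3 of 15 · bbr · max L 1 · min R 2 gives 3/2
4 of 15 · bbrr · max L 1 · min R 3/2 gives 5/4
5 of 15 · bbrrr · max L 1 · min R 5/4 gives 9/8
6 of 15 · bbrrrb · max L 9/8 · min R 5/4 gives 19/16
7 of 15 · bbrrrbb · max L 19/16 · min R 5/4 gives 39/32
8 of 15 · bbrrrbbb · max L 39/32 · min R 5/4 gives 79/64
9 of 15 · bbrrrbbbr · max L 39/32 · min R 79/64 gives 157/128
10 of 15 · bbrrrbbbrb · max L 157/128 · min R 79/64 gives 315/256
11 of 15 · bbrrrbbbrbr · max L 157/128 · min R 315/256 gives 629/512
12 of 15 · bbrrrbbbrbrb · max L 629/512 · min R 315/256 gives 1259/1024
13 of 15 · bbrrrbbbrbrbr · max L 629/512 · min R 1259/1024 gives 2517/2048
14 of 15 · bbrrrbbbrbrbrb · max L 2517/2048 · min R 1259/1024 gives 5035/4096
15 of 15 · bbrrrbbbrbrbrbr · max L 2517/2048 · min R 5035/4096 gives 10069/8192

10069/8192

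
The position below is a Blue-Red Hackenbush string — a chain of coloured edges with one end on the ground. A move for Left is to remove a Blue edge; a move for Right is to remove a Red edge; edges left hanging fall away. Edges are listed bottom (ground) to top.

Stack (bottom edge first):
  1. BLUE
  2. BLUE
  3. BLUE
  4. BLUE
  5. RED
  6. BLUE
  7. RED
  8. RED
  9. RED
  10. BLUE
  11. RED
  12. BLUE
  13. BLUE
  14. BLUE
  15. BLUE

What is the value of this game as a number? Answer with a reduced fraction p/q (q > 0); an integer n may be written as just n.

Build value(s[:k]) for k = 1..15, string s = BLUE BLUE BLUE BLUE RED BLUE RED RED RED BLUE RED BLUE BLUE BLUE BLUE.
value_1 [B]  L=[0]  R=[(no moves)]  gives 1
value_2 [BB]  L=[0 1]  R=[(no moves)]  gives 2
value_3 [BBB]  L=[0 1 2]  R=[(no moves)]  gives 3
value_4 [BBBB]  L=[0 1 2 3]  R=[(no moves)]  gives 4
value_5 [BBBBR]  L=[0 1 2 3]  R=[4]  gives 7/2
value_6 [BBBBRB]  L=[0 1 2 3 7/2]  R=[4]  gives 15/4
value_7 [BBBBRBR]  L=[0 1 2 3 7/2]  R=[15/4 4]  gives 29/8
value_8 [BBBBRBRR]  L=[0 1 2 3 7/2]  R=[29/8 15/4 4]  gives 57/16
value_9 [BBBBRBRRR]  L=[0 1 2 3 7/2]  R=[57/16 29/8 15/4 4]  gives 113/32
value_10 [BBBBRBRRRB]  L=[0 1 2 3 7/2 113/32]  R=[57/16 29/8 15/4 4]  gives 227/64
value_11 [BBBBRBRRRBR]  L=[0 1 2 3 7/2 113/32]  R=[227/64 57/16 29/8 15/4 4]  gives 453/128
value_12 [BBBBRBRRRBRB]  L=[0 1 2 3 7/2 113/32 453/128]  R=[227/64 57/16 29/8 15/4 4]  gives 907/256
value_13 [BBBBRBRRRBRBB]  L=[0 1 2 3 7/2 113/32 453/128 907/256]  R=[227/64 57/16 29/8 15/4 4]  gives 1815/512
value_14 [BBBBRBRRRBRBBB]  L=[0 1 2 3 7/2 113/32 453/128 907/256 1815/512]  R=[227/64 57/16 29/8 15/4 4]  gives 3631/1024
value_15 [BBBBRBRRRBRBBBB]  L=[0 1 2 3 7/2 113/32 453/128 907/256 1815/512 3631/1024]  R=[227/64 57/16 29/8 15/4 4]  gives 7263/2048

7263/2048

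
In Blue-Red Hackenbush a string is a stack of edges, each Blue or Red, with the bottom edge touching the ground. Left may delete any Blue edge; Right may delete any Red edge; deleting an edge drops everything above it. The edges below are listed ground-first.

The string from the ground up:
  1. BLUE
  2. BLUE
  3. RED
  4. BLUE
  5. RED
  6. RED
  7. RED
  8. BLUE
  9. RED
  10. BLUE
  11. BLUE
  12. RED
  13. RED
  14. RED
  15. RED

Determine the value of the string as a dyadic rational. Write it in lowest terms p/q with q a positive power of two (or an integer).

12641/8192

Recurse on prefixes of the 15-edge string BLUE BLUE RED BLUE RED RED RED BLUE RED BLUE BLUE RED RED RED RED:
edge 1 of 15 (BLUE): { 0 | · } gives 1
edge 2 of 15 (BLUE): { 0,1 | · } gives 2
edge 3 of 15 (RED): { 0,1 | 2 } gives 3/2
edge 4 of 15 (BLUE): { 0,1,3/2 | 2 } gives 7/4
edge 5 of 15 (RED): { 0,1,3/2 | 7/4,2 } gives 13/8
edge 6 of 15 (RED): { 0,1,3/2 | 13/8,7/4,2 } gives 25/16
edge 7 of 15 (RED): { 0,1,3/2 | 25/16,13/8,7/4,2 } gives 49/32
edge 8 of 15 (BLUE): { 0,1,3/2,49/32 | 25/16,13/8,7/4,2 } gives 99/64
edge 9 of 15 (RED): { 0,1,3/2,49/32 | 99/64,25/16,13/8,7/4,2 } gives 197/128
edge 10 of 15 (BLUE): { 0,1,3/2,49/32,197/128 | 99/64,25/16,13/8,7/4,2 } gives 395/256
edge 11 of 15 (BLUE): { 0,1,3/2,49/32,197/128,395/256 | 99/64,25/16,13/8,7/4,2 } gives 791/512
edge 12 of 15 (RED): { 0,1,3/2,49/32,197/128,395/256 | 791/512,99/64,25/16,13/8,7/4,2 } gives 1581/1024
edge 13 of 15 (RED): { 0,1,3/2,49/32,197/128,395/256 | 1581/1024,791/512,99/64,25/16,13/8,7/4,2 } gives 3161/2048
edge 14 of 15 (RED): { 0,1,3/2,49/32,197/128,395/256 | 3161/2048,1581/1024,791/512,99/64,25/16,13/8,7/4,2 } gives 6321/4096
edge 15 of 15 (RED): { 0,1,3/2,49/32,197/128,395/256 | 6321/4096,3161/2048,1581/1024,791/512,99/64,25/16,13/8,7/4,2 } gives 12641/8192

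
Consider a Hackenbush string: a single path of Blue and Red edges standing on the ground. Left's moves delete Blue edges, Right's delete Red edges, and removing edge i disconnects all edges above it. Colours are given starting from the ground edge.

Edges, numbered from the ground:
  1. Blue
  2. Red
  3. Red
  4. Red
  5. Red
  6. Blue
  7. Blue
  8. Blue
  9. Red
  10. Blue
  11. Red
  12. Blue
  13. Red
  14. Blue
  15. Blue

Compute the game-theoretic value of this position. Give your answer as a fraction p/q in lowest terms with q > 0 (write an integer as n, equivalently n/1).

B: Left { 0 }, Right {  } → simplest 1
BR: Left { 0 }, Right { 1 } → simplest 1/2
BRR: Left { 0 }, Right { 1/2 1 } → simplest 1/4
BRRR: Left { 0 }, Right { 1/4 1/2 1 } → simplest 1/8
BRRRR: Left { 0 }, Right { 1/8 1/4 1/2 1 } → simplest 1/16
BRRRRB: Left { 0 1/16 }, Right { 1/8 1/4 1/2 1 } → simplest 3/32
BRRRRBB: Left { 0 1/16 3/32 }, Right { 1/8 1/4 1/2 1 } → simplest 7/64
BRRRRBBB: Left { 0 1/16 3/32 7/64 }, Right { 1/8 1/4 1/2 1 } → simplest 15/128
BRRRRBBBR: Left { 0 1/16 3/32 7/64 }, Right { 15/128 1/8 1/4 1/2 1 } → simplest 29/256
BRRRRBBBRB: Left { 0 1/16 3/32 7/64 29/256 }, Right { 15/128 1/8 1/4 1/2 1 } → simplest 59/512
BRRRRBBBRBR: Left { 0 1/16 3/32 7/64 29/256 }, Right { 59/512 15/128 1/8 1/4 1/2 1 } → simplest 117/1024
BRRRRBBBRBRB: Left { 0 1/16 3/32 7/64 29/256 117/1024 }, Right { 59/512 15/128 1/8 1/4 1/2 1 } → simplest 235/2048
BRRRRBBBRBRBR: Left { 0 1/16 3/32 7/64 29/256 117/1024 }, Right { 235/2048 59/512 15/128 1/8 1/4 1/2 1 } → simplest 469/4096
BRRRRBBBRBRBRB: Left { 0 1/16 3/32 7/64 29/256 117/1024 469/4096 }, Right { 235/2048 59/512 15/128 1/8 1/4 1/2 1 } → simplest 939/8192
BRRRRBBBRBRBRBB: Left { 0 1/16 3/32 7/64 29/256 117/1024 469/4096 939/8192 }, Right { 235/2048 59/512 15/128 1/8 1/4 1/2 1 } → simplest 1879/16384

1879/16384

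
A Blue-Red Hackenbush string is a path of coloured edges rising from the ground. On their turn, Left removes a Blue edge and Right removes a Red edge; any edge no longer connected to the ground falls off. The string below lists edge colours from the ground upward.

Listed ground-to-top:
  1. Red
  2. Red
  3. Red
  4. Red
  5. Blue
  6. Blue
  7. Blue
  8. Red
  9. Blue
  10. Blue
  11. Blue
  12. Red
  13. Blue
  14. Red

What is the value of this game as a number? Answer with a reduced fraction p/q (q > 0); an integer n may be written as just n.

-3211/1024

Recurse on prefixes of the 14-edge string Red Red Red Red Blue Blue Blue Red Blue Blue Blue Red Blue Red:
g(R) = {  | 0 } → -1
g(RR) = {  | -1,0 } → -2
g(RRR) = {  | -2,-1,0 } → -3
g(RRRR) = {  | -3,-2,-1,0 } → -4
g(RRRRB) = { -4 | -3,-2,-1,0 } → -7/2
g(RRRRBB) = { -4,-7/2 | -3,-2,-1,0 } → -13/4
g(RRRRBBB) = { -4,-7/2,-13/4 | -3,-2,-1,0 } → -25/8
g(RRRRBBBR) = { -4,-7/2,-13/4 | -25/8,-3,-2,-1,0 } → -51/16
g(RRRRBBBRB) = { -4,-7/2,-13/4,-51/16 | -25/8,-3,-2,-1,0 } → -101/32
g(RRRRBBBRBB) = { -4,-7/2,-13/4,-51/16,-101/32 | -25/8,-3,-2,-1,0 } → -201/64
g(RRRRBBBRBBB) = { -4,-7/2,-13/4,-51/16,-101/32,-201/64 | -25/8,-3,-2,-1,0 } → -401/128
g(RRRRBBBRBBBR) = { -4,-7/2,-13/4,-51/16,-101/32,-201/64 | -401/128,-25/8,-3,-2,-1,0 } → -803/256
g(RRRRBBBRBBBRB) = { -4,-7/2,-13/4,-51/16,-101/32,-201/64,-803/256 | -401/128,-25/8,-3,-2,-1,0 } → -1605/512
g(RRRRBBBRBBBRBR) = { -4,-7/2,-13/4,-51/16,-101/32,-201/64,-803/256 | -1605/512,-401/128,-25/8,-3,-2,-1,0 } → -3211/1024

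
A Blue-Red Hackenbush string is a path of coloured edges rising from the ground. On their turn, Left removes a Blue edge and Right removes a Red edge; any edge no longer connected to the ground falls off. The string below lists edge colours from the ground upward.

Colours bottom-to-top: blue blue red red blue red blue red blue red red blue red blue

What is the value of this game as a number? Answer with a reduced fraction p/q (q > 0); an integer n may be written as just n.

5451/4096

step 1: add blue to get b; options L={ 0 } R={ ∅ } => 1
step 2: add blue to get bb; options L={ 0, 1 } R={ ∅ } => 2
step 3: add red to get bbr; options L={ 0, 1 } R={ 2 } => 3/2
step 4: add red to get bbrr; options L={ 0, 1 } R={ 3/2, 2 } => 5/4
step 5: add blue to get bbrrb; options L={ 0, 1, 5/4 } R={ 3/2, 2 } => 11/8
step 6: add red to get bbrrbr; options L={ 0, 1, 5/4 } R={ 11/8, 3/2, 2 } => 21/16
step 7: add blue to get bbrrbrb; options L={ 0, 1, 5/4, 21/16 } R={ 11/8, 3/2, 2 } => 43/32
step 8: add red to get bbrrbrbr; options L={ 0, 1, 5/4, 21/16 } R={ 43/32, 11/8, 3/2, 2 } => 85/64
step 9: add blue to get bbrrbrbrb; options L={ 0, 1, 5/4, 21/16, 85/64 } R={ 43/32, 11/8, 3/2, 2 } => 171/128
step 10: add red to get bbrrbrbrbr; options L={ 0, 1, 5/4, 21/16, 85/64 } R={ 171/128, 43/32, 11/8, 3/2, 2 } => 341/256
step 11: add red to get bbrrbrbrbrr; options L={ 0, 1, 5/4, 21/16, 85/64 } R={ 341/256, 171/128, 43/32, 11/8, 3/2, 2 } => 681/512
step 12: add blue to get bbrrbrbrbrrb; options L={ 0, 1, 5/4, 21/16, 85/64, 681/512 } R={ 341/256, 171/128, 43/32, 11/8, 3/2, 2 } => 1363/1024
step 13: add red to get bbrrbrbrbrrbr; options L={ 0, 1, 5/4, 21/16, 85/64, 681/512 } R={ 1363/1024, 341/256, 171/128, 43/32, 11/8, 3/2, 2 } => 2725/2048
step 14: add blue to get bbrrbrbrbrrbrb; options L={ 0, 1, 5/4, 21/16, 85/64, 681/512, 2725/2048 } R={ 1363/1024, 341/256, 171/128, 43/32, 11/8, 3/2, 2 } => 5451/4096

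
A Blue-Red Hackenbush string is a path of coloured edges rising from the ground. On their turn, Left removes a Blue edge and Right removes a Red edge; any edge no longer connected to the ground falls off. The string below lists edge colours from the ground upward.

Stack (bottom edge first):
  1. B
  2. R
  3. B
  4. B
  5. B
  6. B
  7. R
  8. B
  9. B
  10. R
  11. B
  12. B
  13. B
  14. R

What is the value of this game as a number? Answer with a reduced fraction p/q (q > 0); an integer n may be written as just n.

Prefix values for B R B B B B R B B R B B B R via {L|R} + simplicity:
step 1: add B to get B; options L={ 0 } R={ (no moves) } => 1
step 2: add R to get BR; options L={ 0 } R={ 1 } => 1/2
step 3: add B to get BRB; options L={ 0; 1/2 } R={ 1 } => 3/4
step 4: add B to get BRBB; options L={ 0; 1/2; 3/4 } R={ 1 } => 7/8
step 5: add B to get BRBBB; options L={ 0; 1/2; 3/4; 7/8 } R={ 1 } => 15/16
step 6: add B to get BRBBBB; options L={ 0; 1/2; 3/4; 7/8; 15/16 } R={ 1 } => 31/32
step 7: add R to get BRBBBBR; options L={ 0; 1/2; 3/4; 7/8; 15/16 } R={ 31/32; 1 } => 61/64
step 8: add B to get BRBBBBRB; options L={ 0; 1/2; 3/4; 7/8; 15/16; 61/64 } R={ 31/32; 1 } => 123/128
step 9: add B to get BRBBBBRBB; options L={ 0; 1/2; 3/4; 7/8; 15/16; 61/64; 123/128 } R={ 31/32; 1 } => 247/256
step 10: add R to get BRBBBBRBBR; options L={ 0; 1/2; 3/4; 7/8; 15/16; 61/64; 123/128 } R={ 247/256; 31/32; 1 } => 493/512
step 11: add B to get BRBBBBRBBRB; options L={ 0; 1/2; 3/4; 7/8; 15/16; 61/64; 123/128; 493/512 } R={ 247/256; 31/32; 1 } => 987/1024
step 12: add B to get BRBBBBRBBRBB; options L={ 0; 1/2; 3/4; 7/8; 15/16; 61/64; 123/128; 493/512; 987/1024 } R={ 247/256; 31/32; 1 } => 1975/2048
step 13: add B to get BRBBBBRBBRBBB; options L={ 0; 1/2; 3/4; 7/8; 15/16; 61/64; 123/128; 493/512; 987/1024; 1975/2048 } R={ 247/256; 31/32; 1 } => 3951/4096
step 14: add R to get BRBBBBRBBRBBBR; options L={ 0; 1/2; 3/4; 7/8; 15/16; 61/64; 123/128; 493/512; 987/1024; 1975/2048 } R={ 3951/4096; 247/256; 31/32; 1 } => 7901/8192

7901/8192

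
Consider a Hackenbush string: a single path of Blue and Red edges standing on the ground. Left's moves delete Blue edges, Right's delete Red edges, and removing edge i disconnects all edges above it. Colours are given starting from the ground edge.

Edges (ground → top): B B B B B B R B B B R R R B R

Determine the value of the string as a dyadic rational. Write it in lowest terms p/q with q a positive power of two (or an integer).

g_1 [B]  L=[0]  R=[—]  = 1
g_2 [BB]  L=[0 1]  R=[—]  = 2
g_3 [BBB]  L=[0 1 2]  R=[—]  = 3
g_4 [BBBB]  L=[0 1 2 3]  R=[—]  = 4
g_5 [BBBBB]  L=[0 1 2 3 4]  R=[—]  = 5
g_6 [BBBBBB]  L=[0 1 2 3 4 5]  R=[—]  = 6
g_7 [BBBBBBR]  L=[0 1 2 3 4 5]  R=[6]  = 11/2
g_8 [BBBBBBRB]  L=[0 1 2 3 4 5 11/2]  R=[6]  = 23/4
g_9 [BBBBBBRBB]  L=[0 1 2 3 4 5 11/2 23/4]  R=[6]  = 47/8
g_10 [BBBBBBRBBB]  L=[0 1 2 3 4 5 11/2 23/4 47/8]  R=[6]  = 95/16
g_11 [BBBBBBRBBBR]  L=[0 1 2 3 4 5 11/2 23/4 47/8]  R=[95/16 6]  = 189/32
g_12 [BBBBBBRBBBRR]  L=[0 1 2 3 4 5 11/2 23/4 47/8]  R=[189/32 95/16 6]  = 377/64
g_13 [BBBBBBRBBBRRR]  L=[0 1 2 3 4 5 11/2 23/4 47/8]  R=[377/64 189/32 95/16 6]  = 753/128
g_14 [BBBBBBRBBBRRRB]  L=[0 1 2 3 4 5 11/2 23/4 47/8 753/128]  R=[377/64 189/32 95/16 6]  = 1507/256
g_15 [BBBBBBRBBBRRRBR]  L=[0 1 2 3 4 5 11/2 23/4 47/8 753/128]  R=[1507/256 377/64 189/32 95/16 6]  = 3013/512

3013/512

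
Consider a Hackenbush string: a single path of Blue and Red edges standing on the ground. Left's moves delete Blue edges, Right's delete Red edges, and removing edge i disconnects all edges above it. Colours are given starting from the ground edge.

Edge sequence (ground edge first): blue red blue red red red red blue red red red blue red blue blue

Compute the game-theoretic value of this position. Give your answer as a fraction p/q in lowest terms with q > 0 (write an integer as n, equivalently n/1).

Recurse on prefixes of the 15-edge string blue red blue red red red red blue red red red blue red blue blue:
val(b) = { 0 | · } so 1
val(br) = { 0 | 1 } so 1/2
val(brb) = { 0, 1/2 | 1 } so 3/4
val(brbr) = { 0, 1/2 | 3/4, 1 } so 5/8
val(brbrr) = { 0, 1/2 | 5/8, 3/4, 1 } so 9/16
val(brbrrr) = { 0, 1/2 | 9/16, 5/8, 3/4, 1 } so 17/32
val(brbrrrr) = { 0, 1/2 | 17/32, 9/16, 5/8, 3/4, 1 } so 33/64
val(brbrrrrb) = { 0, 1/2, 33/64 | 17/32, 9/16, 5/8, 3/4, 1 } so 67/128
val(brbrrrrbr) = { 0, 1/2, 33/64 | 67/128, 17/32, 9/16, 5/8, 3/4, 1 } so 133/256
val(brbrrrrbrr) = { 0, 1/2, 33/64 | 133/256, 67/128, 17/32, 9/16, 5/8, 3/4, 1 } so 265/512
val(brbrrrrbrrr) = { 0, 1/2, 33/64 | 265/512, 133/256, 67/128, 17/32, 9/16, 5/8, 3/4, 1 } so 529/1024
val(brbrrrrbrrrb) = { 0, 1/2, 33/64, 529/1024 | 265/512, 133/256, 67/128, 17/32, 9/16, 5/8, 3/4, 1 } so 1059/2048
val(brbrrrrbrrrbr) = { 0, 1/2, 33/64, 529/1024 | 1059/2048, 265/512, 133/256, 67/128, 17/32, 9/16, 5/8, 3/4, 1 } so 2117/4096
val(brbrrrrbrrrbrb) = { 0, 1/2, 33/64, 529/1024, 2117/4096 | 1059/2048, 265/512, 133/256, 67/128, 17/32, 9/16, 5/8, 3/4, 1 } so 4235/8192
val(brbrrrrbrrrbrbb) = { 0, 1/2, 33/64, 529/1024, 2117/4096, 4235/8192 | 1059/2048, 265/512, 133/256, 67/128, 17/32, 9/16, 5/8, 3/4, 1 } so 8471/16384

8471/16384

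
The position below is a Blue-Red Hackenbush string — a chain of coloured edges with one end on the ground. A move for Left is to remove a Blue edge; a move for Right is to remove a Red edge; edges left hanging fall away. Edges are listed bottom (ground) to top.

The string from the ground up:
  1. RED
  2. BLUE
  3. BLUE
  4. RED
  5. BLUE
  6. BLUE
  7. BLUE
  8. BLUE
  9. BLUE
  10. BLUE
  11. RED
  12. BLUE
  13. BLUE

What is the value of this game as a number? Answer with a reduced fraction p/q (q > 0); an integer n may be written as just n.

Build v(s[:k]) for k = 1..13, string s = RED BLUE BLUE RED BLUE BLUE BLUE BLUE BLUE BLUE RED BLUE BLUE.
v(R) = { · | 0 } so -1
v(RB) = { -1 | 0 } so -1/2
v(RBB) = { -1; -1/2 | 0 } so -1/4
v(RBBR) = { -1; -1/2 | -1/4; 0 } so -3/8
v(RBBRB) = { -1; -1/2; -3/8 | -1/4; 0 } so -5/16
v(RBBRBB) = { -1; -1/2; -3/8; -5/16 | -1/4; 0 } so -9/32
v(RBBRBBB) = { -1; -1/2; -3/8; -5/16; -9/32 | -1/4; 0 } so -17/64
v(RBBRBBBB) = { -1; -1/2; -3/8; -5/16; -9/32; -17/64 | -1/4; 0 } so -33/128
v(RBBRBBBBB) = { -1; -1/2; -3/8; -5/16; -9/32; -17/64; -33/128 | -1/4; 0 } so -65/256
v(RBBRBBBBBB) = { -1; -1/2; -3/8; -5/16; -9/32; -17/64; -33/128; -65/256 | -1/4; 0 } so -129/512
v(RBBRBBBBBBR) = { -1; -1/2; -3/8; -5/16; -9/32; -17/64; -33/128; -65/256 | -129/512; -1/4; 0 } so -259/1024
v(RBBRBBBBBBRB) = { -1; -1/2; -3/8; -5/16; -9/32; -17/64; -33/128; -65/256; -259/1024 | -129/512; -1/4; 0 } so -517/2048
v(RBBRBBBBBBRBB) = { -1; -1/2; -3/8; -5/16; -9/32; -17/64; -33/128; -65/256; -259/1024; -517/2048 | -129/512; -1/4; 0 } so -1033/4096

-1033/4096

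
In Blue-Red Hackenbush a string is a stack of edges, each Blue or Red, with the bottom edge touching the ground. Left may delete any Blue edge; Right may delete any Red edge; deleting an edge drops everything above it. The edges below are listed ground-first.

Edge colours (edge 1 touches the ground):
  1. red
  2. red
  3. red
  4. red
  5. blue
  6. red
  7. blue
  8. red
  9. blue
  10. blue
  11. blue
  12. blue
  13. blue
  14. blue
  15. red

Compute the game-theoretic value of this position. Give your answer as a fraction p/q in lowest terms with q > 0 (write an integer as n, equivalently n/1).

-7427/2048

Build val(s[:k]) for k = 1..15, string s = red red red red blue red blue red blue blue blue blue blue blue red.
step 1: add red to get r; options L={ — } R={ 0 } => -1
step 2: add red to get rr; options L={ — } R={ -1 0 } => -2
step 3: add red to get rrr; options L={ — } R={ -2 -1 0 } => -3
step 4: add red to get rrrr; options L={ — } R={ -3 -2 -1 0 } => -4
step 5: add blue to get rrrrb; options L={ -4 } R={ -3 -2 -1 0 } => -7/2
step 6: add red to get rrrrbr; options L={ -4 } R={ -7/2 -3 -2 -1 0 } => -15/4
step 7: add blue to get rrrrbrb; options L={ -4 -15/4 } R={ -7/2 -3 -2 -1 0 } => -29/8
step 8: add red to get rrrrbrbr; options L={ -4 -15/4 } R={ -29/8 -7/2 -3 -2 -1 0 } => -59/16
step 9: add blue to get rrrrbrbrb; options L={ -4 -15/4 -59/16 } R={ -29/8 -7/2 -3 -2 -1 0 } => -117/32
step 10: add blue to get rrrrbrbrbb; options L={ -4 -15/4 -59/16 -117/32 } R={ -29/8 -7/2 -3 -2 -1 0 } => -233/64
step 11: add blue to get rrrrbrbrbbb; options L={ -4 -15/4 -59/16 -117/32 -233/64 } R={ -29/8 -7/2 -3 -2 -1 0 } => -465/128
step 12: add blue to get rrrrbrbrbbbb; options L={ -4 -15/4 -59/16 -117/32 -233/64 -465/128 } R={ -29/8 -7/2 -3 -2 -1 0 } => -929/256
step 13: add blue to get rrrrbrbrbbbbb; options L={ -4 -15/4 -59/16 -117/32 -233/64 -465/128 -929/256 } R={ -29/8 -7/2 -3 -2 -1 0 } => -1857/512
step 14: add blue to get rrrrbrbrbbbbbb; options L={ -4 -15/4 -59/16 -117/32 -233/64 -465/128 -929/256 -1857/512 } R={ -29/8 -7/2 -3 -2 -1 0 } => -3713/1024
step 15: add red to get rrrrbrbrbbbbbbr; options L={ -4 -15/4 -59/16 -117/32 -233/64 -465/128 -929/256 -1857/512 } R={ -3713/1024 -29/8 -7/2 -3 -2 -1 0 } => -7427/2048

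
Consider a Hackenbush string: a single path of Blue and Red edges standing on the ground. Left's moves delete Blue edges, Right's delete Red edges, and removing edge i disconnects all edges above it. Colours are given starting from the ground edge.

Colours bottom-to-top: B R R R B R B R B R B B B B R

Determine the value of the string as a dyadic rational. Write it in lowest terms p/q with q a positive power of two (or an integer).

2749/16384

B: Left { 0 }, Right { · } gives simplest 1
BR: Left { 0 }, Right { 1 } gives simplest 1/2
BRR: Left { 0 }, Right { 1/2,1 } gives simplest 1/4
BRRR: Left { 0 }, Right { 1/4,1/2,1 } gives simplest 1/8
BRRRB: Left { 0,1/8 }, Right { 1/4,1/2,1 } gives simplest 3/16
BRRRBR: Left { 0,1/8 }, Right { 3/16,1/4,1/2,1 } gives simplest 5/32
BRRRBRB: Left { 0,1/8,5/32 }, Right { 3/16,1/4,1/2,1 } gives simplest 11/64
BRRRBRBR: Left { 0,1/8,5/32 }, Right { 11/64,3/16,1/4,1/2,1 } gives simplest 21/128
BRRRBRBRB: Left { 0,1/8,5/32,21/128 }, Right { 11/64,3/16,1/4,1/2,1 } gives simplest 43/256
BRRRBRBRBR: Left { 0,1/8,5/32,21/128 }, Right { 43/256,11/64,3/16,1/4,1/2,1 } gives simplest 85/512
BRRRBRBRBRB: Left { 0,1/8,5/32,21/128,85/512 }, Right { 43/256,11/64,3/16,1/4,1/2,1 } gives simplest 171/1024
BRRRBRBRBRBB: Left { 0,1/8,5/32,21/128,85/512,171/1024 }, Right { 43/256,11/64,3/16,1/4,1/2,1 } gives simplest 343/2048
BRRRBRBRBRBBB: Left { 0,1/8,5/32,21/128,85/512,171/1024,343/2048 }, Right { 43/256,11/64,3/16,1/4,1/2,1 } gives simplest 687/4096
BRRRBRBRBRBBBB: Left { 0,1/8,5/32,21/128,85/512,171/1024,343/2048,687/4096 }, Right { 43/256,11/64,3/16,1/4,1/2,1 } gives simplest 1375/8192
BRRRBRBRBRBBBBR: Left { 0,1/8,5/32,21/128,85/512,171/1024,343/2048,687/4096 }, Right { 1375/8192,43/256,11/64,3/16,1/4,1/2,1 } gives simplest 2749/16384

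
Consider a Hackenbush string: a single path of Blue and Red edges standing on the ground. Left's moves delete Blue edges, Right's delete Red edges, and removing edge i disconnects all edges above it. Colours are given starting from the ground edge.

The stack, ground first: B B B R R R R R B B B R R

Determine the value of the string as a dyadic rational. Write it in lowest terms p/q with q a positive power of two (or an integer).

2105/1024

Recurse on prefixes of the 13-edge string B B B R R R R R B B B R R:
step 1: add B to get B; options L={ 0 } R={ · } — 1
step 2: add B to get BB; options L={ 0 1 } R={ · } — 2
step 3: add B to get BBB; options L={ 0 1 2 } R={ · } — 3
step 4: add R to get BBBR; options L={ 0 1 2 } R={ 3 } — 5/2
step 5: add R to get BBBRR; options L={ 0 1 2 } R={ 5/2 3 } — 9/4
step 6: add R to get BBBRRR; options L={ 0 1 2 } R={ 9/4 5/2 3 } — 17/8
step 7: add R to get BBBRRRR; options L={ 0 1 2 } R={ 17/8 9/4 5/2 3 } — 33/16
step 8: add R to get BBBRRRRR; options L={ 0 1 2 } R={ 33/16 17/8 9/4 5/2 3 } — 65/32
step 9: add B to get BBBRRRRRB; options L={ 0 1 2 65/32 } R={ 33/16 17/8 9/4 5/2 3 } — 131/64
step 10: add B to get BBBRRRRRBB; options L={ 0 1 2 65/32 131/64 } R={ 33/16 17/8 9/4 5/2 3 } — 263/128
step 11: add B to get BBBRRRRRBBB; options L={ 0 1 2 65/32 131/64 263/128 } R={ 33/16 17/8 9/4 5/2 3 } — 527/256
step 12: add R to get BBBRRRRRBBBR; options L={ 0 1 2 65/32 131/64 263/128 } R={ 527/256 33/16 17/8 9/4 5/2 3 } — 1053/512
step 13: add R to get BBBRRRRRBBBRR; options L={ 0 1 2 65/32 131/64 263/128 } R={ 1053/512 527/256 33/16 17/8 9/4 5/2 3 } — 2105/1024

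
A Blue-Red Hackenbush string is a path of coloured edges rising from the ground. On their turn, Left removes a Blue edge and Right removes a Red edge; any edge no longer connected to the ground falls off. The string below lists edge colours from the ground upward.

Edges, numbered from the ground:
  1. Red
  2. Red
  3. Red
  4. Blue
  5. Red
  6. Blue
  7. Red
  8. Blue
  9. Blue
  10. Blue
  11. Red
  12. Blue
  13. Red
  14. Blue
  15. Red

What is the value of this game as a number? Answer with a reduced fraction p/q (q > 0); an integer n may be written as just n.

-10795/4096

Build v(s[:k]) for k = 1..15, string s = Red Red Red Blue Red Blue Red Blue Blue Blue Red Blue Red Blue Red.
v_1 [R]  L=[∅]  R=[0]  => -1
v_2 [RR]  L=[∅]  R=[-1 0]  => -2
v_3 [RRR]  L=[∅]  R=[-2 -1 0]  => -3
v_4 [RRRB]  L=[-3]  R=[-2 -1 0]  => -5/2
v_5 [RRRBR]  L=[-3]  R=[-5/2 -2 -1 0]  => -11/4
v_6 [RRRBRB]  L=[-3 -11/4]  R=[-5/2 -2 -1 0]  => -21/8
v_7 [RRRBRBR]  L=[-3 -11/4]  R=[-21/8 -5/2 -2 -1 0]  => -43/16
v_8 [RRRBRBRB]  L=[-3 -11/4 -43/16]  R=[-21/8 -5/2 -2 -1 0]  => -85/32
v_9 [RRRBRBRBB]  L=[-3 -11/4 -43/16 -85/32]  R=[-21/8 -5/2 -2 -1 0]  => -169/64
v_10 [RRRBRBRBBB]  L=[-3 -11/4 -43/16 -85/32 -169/64]  R=[-21/8 -5/2 -2 -1 0]  => -337/128
v_11 [RRRBRBRBBBR]  L=[-3 -11/4 -43/16 -85/32 -169/64]  R=[-337/128 -21/8 -5/2 -2 -1 0]  => -675/256
v_12 [RRRBRBRBBBRB]  L=[-3 -11/4 -43/16 -85/32 -169/64 -675/256]  R=[-337/128 -21/8 -5/2 -2 -1 0]  => -1349/512
v_13 [RRRBRBRBBBRBR]  L=[-3 -11/4 -43/16 -85/32 -169/64 -675/256]  R=[-1349/512 -337/128 -21/8 -5/2 -2 -1 0]  => -2699/1024
v_14 [RRRBRBRBBBRBRB]  L=[-3 -11/4 -43/16 -85/32 -169/64 -675/256 -2699/1024]  R=[-1349/512 -337/128 -21/8 -5/2 -2 -1 0]  => -5397/2048
v_15 [RRRBRBRBBBRBRBR]  L=[-3 -11/4 -43/16 -85/32 -169/64 -675/256 -2699/1024]  R=[-5397/2048 -1349/512 -337/128 -21/8 -5/2 -2 -1 0]  => -10795/4096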